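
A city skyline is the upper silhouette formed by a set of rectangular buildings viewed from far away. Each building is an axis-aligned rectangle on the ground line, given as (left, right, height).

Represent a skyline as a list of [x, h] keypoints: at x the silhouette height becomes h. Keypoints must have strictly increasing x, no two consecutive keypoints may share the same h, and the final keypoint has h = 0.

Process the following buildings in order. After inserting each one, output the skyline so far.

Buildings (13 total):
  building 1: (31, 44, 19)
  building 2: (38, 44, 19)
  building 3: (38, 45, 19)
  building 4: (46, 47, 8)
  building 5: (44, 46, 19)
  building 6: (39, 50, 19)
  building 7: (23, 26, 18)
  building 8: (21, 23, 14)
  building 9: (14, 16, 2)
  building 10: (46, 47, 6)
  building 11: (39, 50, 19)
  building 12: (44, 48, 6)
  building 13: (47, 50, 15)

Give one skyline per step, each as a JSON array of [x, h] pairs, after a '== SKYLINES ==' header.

== SKYLINES ==
[[31,19],[44,0]]
[[31,19],[44,0]]
[[31,19],[45,0]]
[[31,19],[45,0],[46,8],[47,0]]
[[31,19],[46,8],[47,0]]
[[31,19],[50,0]]
[[23,18],[26,0],[31,19],[50,0]]
[[21,14],[23,18],[26,0],[31,19],[50,0]]
[[14,2],[16,0],[21,14],[23,18],[26,0],[31,19],[50,0]]
[[14,2],[16,0],[21,14],[23,18],[26,0],[31,19],[50,0]]
[[14,2],[16,0],[21,14],[23,18],[26,0],[31,19],[50,0]]
[[14,2],[16,0],[21,14],[23,18],[26,0],[31,19],[50,0]]
[[14,2],[16,0],[21,14],[23,18],[26,0],[31,19],[50,0]]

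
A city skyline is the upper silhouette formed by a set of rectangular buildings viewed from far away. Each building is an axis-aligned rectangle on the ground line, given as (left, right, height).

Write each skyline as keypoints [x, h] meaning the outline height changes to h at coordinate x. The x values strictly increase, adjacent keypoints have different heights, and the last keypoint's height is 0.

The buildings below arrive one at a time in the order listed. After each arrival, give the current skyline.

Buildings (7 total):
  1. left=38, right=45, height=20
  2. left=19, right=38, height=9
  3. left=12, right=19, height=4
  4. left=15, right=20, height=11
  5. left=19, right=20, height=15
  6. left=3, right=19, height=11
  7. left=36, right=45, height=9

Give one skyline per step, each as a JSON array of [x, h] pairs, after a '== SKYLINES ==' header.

== SKYLINES ==
[[38,20],[45,0]]
[[19,9],[38,20],[45,0]]
[[12,4],[19,9],[38,20],[45,0]]
[[12,4],[15,11],[20,9],[38,20],[45,0]]
[[12,4],[15,11],[19,15],[20,9],[38,20],[45,0]]
[[3,11],[19,15],[20,9],[38,20],[45,0]]
[[3,11],[19,15],[20,9],[38,20],[45,0]]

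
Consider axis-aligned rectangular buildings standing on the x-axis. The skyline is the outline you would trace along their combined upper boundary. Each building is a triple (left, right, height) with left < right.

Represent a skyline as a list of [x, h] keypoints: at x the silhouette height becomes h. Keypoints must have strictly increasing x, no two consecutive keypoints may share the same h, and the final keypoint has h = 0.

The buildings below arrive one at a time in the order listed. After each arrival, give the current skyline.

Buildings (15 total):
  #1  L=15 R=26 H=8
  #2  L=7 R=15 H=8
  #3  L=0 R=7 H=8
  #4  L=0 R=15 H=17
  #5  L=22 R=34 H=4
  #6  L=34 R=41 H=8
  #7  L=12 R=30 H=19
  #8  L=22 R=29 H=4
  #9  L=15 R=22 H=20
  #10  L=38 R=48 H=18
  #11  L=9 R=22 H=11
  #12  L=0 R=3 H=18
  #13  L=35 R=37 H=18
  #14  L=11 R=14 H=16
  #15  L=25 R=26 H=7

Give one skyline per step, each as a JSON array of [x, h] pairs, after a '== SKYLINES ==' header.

== SKYLINES ==
[[15,8],[26,0]]
[[7,8],[26,0]]
[[0,8],[26,0]]
[[0,17],[15,8],[26,0]]
[[0,17],[15,8],[26,4],[34,0]]
[[0,17],[15,8],[26,4],[34,8],[41,0]]
[[0,17],[12,19],[30,4],[34,8],[41,0]]
[[0,17],[12,19],[30,4],[34,8],[41,0]]
[[0,17],[12,19],[15,20],[22,19],[30,4],[34,8],[41,0]]
[[0,17],[12,19],[15,20],[22,19],[30,4],[34,8],[38,18],[48,0]]
[[0,17],[12,19],[15,20],[22,19],[30,4],[34,8],[38,18],[48,0]]
[[0,18],[3,17],[12,19],[15,20],[22,19],[30,4],[34,8],[38,18],[48,0]]
[[0,18],[3,17],[12,19],[15,20],[22,19],[30,4],[34,8],[35,18],[37,8],[38,18],[48,0]]
[[0,18],[3,17],[12,19],[15,20],[22,19],[30,4],[34,8],[35,18],[37,8],[38,18],[48,0]]
[[0,18],[3,17],[12,19],[15,20],[22,19],[30,4],[34,8],[35,18],[37,8],[38,18],[48,0]]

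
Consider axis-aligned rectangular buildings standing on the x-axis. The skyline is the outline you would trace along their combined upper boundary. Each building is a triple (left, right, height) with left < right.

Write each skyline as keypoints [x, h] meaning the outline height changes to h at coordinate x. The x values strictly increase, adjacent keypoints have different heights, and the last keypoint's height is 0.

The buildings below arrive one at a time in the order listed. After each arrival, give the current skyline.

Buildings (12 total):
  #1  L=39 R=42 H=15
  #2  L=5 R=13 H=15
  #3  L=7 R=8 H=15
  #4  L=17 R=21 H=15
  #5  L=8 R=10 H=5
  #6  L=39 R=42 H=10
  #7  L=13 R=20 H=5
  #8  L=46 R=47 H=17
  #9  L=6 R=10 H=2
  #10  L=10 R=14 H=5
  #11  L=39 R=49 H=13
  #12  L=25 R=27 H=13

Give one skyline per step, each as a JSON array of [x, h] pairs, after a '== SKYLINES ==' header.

== SKYLINES ==
[[39,15],[42,0]]
[[5,15],[13,0],[39,15],[42,0]]
[[5,15],[13,0],[39,15],[42,0]]
[[5,15],[13,0],[17,15],[21,0],[39,15],[42,0]]
[[5,15],[13,0],[17,15],[21,0],[39,15],[42,0]]
[[5,15],[13,0],[17,15],[21,0],[39,15],[42,0]]
[[5,15],[13,5],[17,15],[21,0],[39,15],[42,0]]
[[5,15],[13,5],[17,15],[21,0],[39,15],[42,0],[46,17],[47,0]]
[[5,15],[13,5],[17,15],[21,0],[39,15],[42,0],[46,17],[47,0]]
[[5,15],[13,5],[17,15],[21,0],[39,15],[42,0],[46,17],[47,0]]
[[5,15],[13,5],[17,15],[21,0],[39,15],[42,13],[46,17],[47,13],[49,0]]
[[5,15],[13,5],[17,15],[21,0],[25,13],[27,0],[39,15],[42,13],[46,17],[47,13],[49,0]]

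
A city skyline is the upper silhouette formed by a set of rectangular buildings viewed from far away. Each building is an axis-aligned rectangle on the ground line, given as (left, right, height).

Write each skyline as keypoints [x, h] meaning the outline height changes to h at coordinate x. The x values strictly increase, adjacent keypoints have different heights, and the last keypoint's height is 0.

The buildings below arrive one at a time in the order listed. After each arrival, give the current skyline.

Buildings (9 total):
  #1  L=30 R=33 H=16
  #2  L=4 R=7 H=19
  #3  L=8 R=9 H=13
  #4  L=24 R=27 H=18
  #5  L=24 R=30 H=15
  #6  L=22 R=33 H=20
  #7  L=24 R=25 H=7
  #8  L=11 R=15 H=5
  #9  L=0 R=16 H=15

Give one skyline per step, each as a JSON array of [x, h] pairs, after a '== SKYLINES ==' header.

== SKYLINES ==
[[30,16],[33,0]]
[[4,19],[7,0],[30,16],[33,0]]
[[4,19],[7,0],[8,13],[9,0],[30,16],[33,0]]
[[4,19],[7,0],[8,13],[9,0],[24,18],[27,0],[30,16],[33,0]]
[[4,19],[7,0],[8,13],[9,0],[24,18],[27,15],[30,16],[33,0]]
[[4,19],[7,0],[8,13],[9,0],[22,20],[33,0]]
[[4,19],[7,0],[8,13],[9,0],[22,20],[33,0]]
[[4,19],[7,0],[8,13],[9,0],[11,5],[15,0],[22,20],[33,0]]
[[0,15],[4,19],[7,15],[16,0],[22,20],[33,0]]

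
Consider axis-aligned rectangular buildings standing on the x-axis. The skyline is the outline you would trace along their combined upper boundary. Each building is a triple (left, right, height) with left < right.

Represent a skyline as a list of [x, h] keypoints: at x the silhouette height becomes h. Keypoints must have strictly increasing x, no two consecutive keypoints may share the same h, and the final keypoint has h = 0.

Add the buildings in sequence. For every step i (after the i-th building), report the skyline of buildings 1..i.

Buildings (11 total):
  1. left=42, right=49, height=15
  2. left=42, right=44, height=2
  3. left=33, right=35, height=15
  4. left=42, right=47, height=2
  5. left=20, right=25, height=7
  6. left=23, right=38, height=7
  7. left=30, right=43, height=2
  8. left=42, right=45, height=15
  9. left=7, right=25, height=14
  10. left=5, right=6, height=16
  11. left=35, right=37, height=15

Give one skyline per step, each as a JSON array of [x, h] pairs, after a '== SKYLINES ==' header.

== SKYLINES ==
[[42,15],[49,0]]
[[42,15],[49,0]]
[[33,15],[35,0],[42,15],[49,0]]
[[33,15],[35,0],[42,15],[49,0]]
[[20,7],[25,0],[33,15],[35,0],[42,15],[49,0]]
[[20,7],[33,15],[35,7],[38,0],[42,15],[49,0]]
[[20,7],[33,15],[35,7],[38,2],[42,15],[49,0]]
[[20,7],[33,15],[35,7],[38,2],[42,15],[49,0]]
[[7,14],[25,7],[33,15],[35,7],[38,2],[42,15],[49,0]]
[[5,16],[6,0],[7,14],[25,7],[33,15],[35,7],[38,2],[42,15],[49,0]]
[[5,16],[6,0],[7,14],[25,7],[33,15],[37,7],[38,2],[42,15],[49,0]]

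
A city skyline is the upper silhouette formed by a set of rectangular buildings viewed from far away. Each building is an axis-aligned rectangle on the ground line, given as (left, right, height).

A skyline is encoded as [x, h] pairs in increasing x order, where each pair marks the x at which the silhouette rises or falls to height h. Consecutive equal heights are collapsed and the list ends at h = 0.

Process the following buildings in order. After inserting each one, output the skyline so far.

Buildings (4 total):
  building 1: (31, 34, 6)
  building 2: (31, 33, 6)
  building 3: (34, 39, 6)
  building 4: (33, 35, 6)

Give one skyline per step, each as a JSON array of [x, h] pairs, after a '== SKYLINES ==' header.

== SKYLINES ==
[[31,6],[34,0]]
[[31,6],[34,0]]
[[31,6],[39,0]]
[[31,6],[39,0]]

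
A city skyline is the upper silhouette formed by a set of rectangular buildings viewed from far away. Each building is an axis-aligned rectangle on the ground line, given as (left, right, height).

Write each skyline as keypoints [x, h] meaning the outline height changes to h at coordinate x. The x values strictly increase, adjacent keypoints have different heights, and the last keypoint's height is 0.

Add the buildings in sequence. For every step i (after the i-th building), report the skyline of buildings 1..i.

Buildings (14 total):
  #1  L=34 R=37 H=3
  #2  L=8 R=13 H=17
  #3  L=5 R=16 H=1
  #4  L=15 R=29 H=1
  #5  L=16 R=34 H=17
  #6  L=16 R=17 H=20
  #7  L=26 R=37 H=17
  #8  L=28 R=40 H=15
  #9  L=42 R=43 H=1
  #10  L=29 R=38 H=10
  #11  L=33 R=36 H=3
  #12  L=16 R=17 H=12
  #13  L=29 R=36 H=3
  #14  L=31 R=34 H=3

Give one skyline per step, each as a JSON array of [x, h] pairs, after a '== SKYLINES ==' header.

== SKYLINES ==
[[34,3],[37,0]]
[[8,17],[13,0],[34,3],[37,0]]
[[5,1],[8,17],[13,1],[16,0],[34,3],[37,0]]
[[5,1],[8,17],[13,1],[29,0],[34,3],[37,0]]
[[5,1],[8,17],[13,1],[16,17],[34,3],[37,0]]
[[5,1],[8,17],[13,1],[16,20],[17,17],[34,3],[37,0]]
[[5,1],[8,17],[13,1],[16,20],[17,17],[37,0]]
[[5,1],[8,17],[13,1],[16,20],[17,17],[37,15],[40,0]]
[[5,1],[8,17],[13,1],[16,20],[17,17],[37,15],[40,0],[42,1],[43,0]]
[[5,1],[8,17],[13,1],[16,20],[17,17],[37,15],[40,0],[42,1],[43,0]]
[[5,1],[8,17],[13,1],[16,20],[17,17],[37,15],[40,0],[42,1],[43,0]]
[[5,1],[8,17],[13,1],[16,20],[17,17],[37,15],[40,0],[42,1],[43,0]]
[[5,1],[8,17],[13,1],[16,20],[17,17],[37,15],[40,0],[42,1],[43,0]]
[[5,1],[8,17],[13,1],[16,20],[17,17],[37,15],[40,0],[42,1],[43,0]]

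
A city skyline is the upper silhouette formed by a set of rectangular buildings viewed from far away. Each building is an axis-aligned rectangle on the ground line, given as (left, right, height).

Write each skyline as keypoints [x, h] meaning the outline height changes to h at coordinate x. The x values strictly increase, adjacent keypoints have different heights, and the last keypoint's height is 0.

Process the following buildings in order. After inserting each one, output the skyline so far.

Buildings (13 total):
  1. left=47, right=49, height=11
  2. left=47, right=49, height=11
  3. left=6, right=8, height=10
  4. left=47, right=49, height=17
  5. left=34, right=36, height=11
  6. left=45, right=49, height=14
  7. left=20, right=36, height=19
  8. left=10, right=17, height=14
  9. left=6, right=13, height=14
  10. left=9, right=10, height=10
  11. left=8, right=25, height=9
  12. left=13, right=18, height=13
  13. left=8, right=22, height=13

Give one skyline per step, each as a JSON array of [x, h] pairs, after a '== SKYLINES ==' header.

== SKYLINES ==
[[47,11],[49,0]]
[[47,11],[49,0]]
[[6,10],[8,0],[47,11],[49,0]]
[[6,10],[8,0],[47,17],[49,0]]
[[6,10],[8,0],[34,11],[36,0],[47,17],[49,0]]
[[6,10],[8,0],[34,11],[36,0],[45,14],[47,17],[49,0]]
[[6,10],[8,0],[20,19],[36,0],[45,14],[47,17],[49,0]]
[[6,10],[8,0],[10,14],[17,0],[20,19],[36,0],[45,14],[47,17],[49,0]]
[[6,14],[17,0],[20,19],[36,0],[45,14],[47,17],[49,0]]
[[6,14],[17,0],[20,19],[36,0],[45,14],[47,17],[49,0]]
[[6,14],[17,9],[20,19],[36,0],[45,14],[47,17],[49,0]]
[[6,14],[17,13],[18,9],[20,19],[36,0],[45,14],[47,17],[49,0]]
[[6,14],[17,13],[20,19],[36,0],[45,14],[47,17],[49,0]]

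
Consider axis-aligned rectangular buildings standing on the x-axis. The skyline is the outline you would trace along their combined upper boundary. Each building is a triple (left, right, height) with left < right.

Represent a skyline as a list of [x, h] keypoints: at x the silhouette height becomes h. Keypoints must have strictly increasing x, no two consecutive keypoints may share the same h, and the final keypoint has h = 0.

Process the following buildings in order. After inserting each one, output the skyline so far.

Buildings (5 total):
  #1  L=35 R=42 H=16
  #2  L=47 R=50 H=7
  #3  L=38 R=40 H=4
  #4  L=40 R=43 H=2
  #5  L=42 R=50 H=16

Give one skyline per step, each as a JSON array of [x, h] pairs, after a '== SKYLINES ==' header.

== SKYLINES ==
[[35,16],[42,0]]
[[35,16],[42,0],[47,7],[50,0]]
[[35,16],[42,0],[47,7],[50,0]]
[[35,16],[42,2],[43,0],[47,7],[50,0]]
[[35,16],[50,0]]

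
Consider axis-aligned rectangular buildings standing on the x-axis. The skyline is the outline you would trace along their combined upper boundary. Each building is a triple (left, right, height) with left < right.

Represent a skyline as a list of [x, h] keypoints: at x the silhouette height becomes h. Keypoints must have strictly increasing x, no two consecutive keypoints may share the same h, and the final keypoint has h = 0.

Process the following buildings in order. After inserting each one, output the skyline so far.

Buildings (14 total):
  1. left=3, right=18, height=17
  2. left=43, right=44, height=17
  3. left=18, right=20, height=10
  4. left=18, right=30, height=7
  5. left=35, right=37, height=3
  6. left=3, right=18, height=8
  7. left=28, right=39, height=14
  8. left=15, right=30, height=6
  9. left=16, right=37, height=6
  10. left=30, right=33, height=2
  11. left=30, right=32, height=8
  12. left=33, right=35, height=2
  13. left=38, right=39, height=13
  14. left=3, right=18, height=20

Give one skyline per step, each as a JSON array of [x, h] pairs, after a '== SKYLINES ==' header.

== SKYLINES ==
[[3,17],[18,0]]
[[3,17],[18,0],[43,17],[44,0]]
[[3,17],[18,10],[20,0],[43,17],[44,0]]
[[3,17],[18,10],[20,7],[30,0],[43,17],[44,0]]
[[3,17],[18,10],[20,7],[30,0],[35,3],[37,0],[43,17],[44,0]]
[[3,17],[18,10],[20,7],[30,0],[35,3],[37,0],[43,17],[44,0]]
[[3,17],[18,10],[20,7],[28,14],[39,0],[43,17],[44,0]]
[[3,17],[18,10],[20,7],[28,14],[39,0],[43,17],[44,0]]
[[3,17],[18,10],[20,7],[28,14],[39,0],[43,17],[44,0]]
[[3,17],[18,10],[20,7],[28,14],[39,0],[43,17],[44,0]]
[[3,17],[18,10],[20,7],[28,14],[39,0],[43,17],[44,0]]
[[3,17],[18,10],[20,7],[28,14],[39,0],[43,17],[44,0]]
[[3,17],[18,10],[20,7],[28,14],[39,0],[43,17],[44,0]]
[[3,20],[18,10],[20,7],[28,14],[39,0],[43,17],[44,0]]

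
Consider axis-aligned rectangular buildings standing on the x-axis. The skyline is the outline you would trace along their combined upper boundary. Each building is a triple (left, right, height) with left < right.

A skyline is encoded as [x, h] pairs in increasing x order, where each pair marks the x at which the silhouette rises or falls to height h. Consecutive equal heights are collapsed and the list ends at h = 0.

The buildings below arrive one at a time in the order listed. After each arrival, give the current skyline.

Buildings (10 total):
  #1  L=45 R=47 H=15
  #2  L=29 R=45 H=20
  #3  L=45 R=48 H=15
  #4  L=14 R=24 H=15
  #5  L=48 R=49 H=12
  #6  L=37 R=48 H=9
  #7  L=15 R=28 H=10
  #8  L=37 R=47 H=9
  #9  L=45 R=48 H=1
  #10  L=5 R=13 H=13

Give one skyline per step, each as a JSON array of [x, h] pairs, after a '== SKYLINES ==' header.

== SKYLINES ==
[[45,15],[47,0]]
[[29,20],[45,15],[47,0]]
[[29,20],[45,15],[48,0]]
[[14,15],[24,0],[29,20],[45,15],[48,0]]
[[14,15],[24,0],[29,20],[45,15],[48,12],[49,0]]
[[14,15],[24,0],[29,20],[45,15],[48,12],[49,0]]
[[14,15],[24,10],[28,0],[29,20],[45,15],[48,12],[49,0]]
[[14,15],[24,10],[28,0],[29,20],[45,15],[48,12],[49,0]]
[[14,15],[24,10],[28,0],[29,20],[45,15],[48,12],[49,0]]
[[5,13],[13,0],[14,15],[24,10],[28,0],[29,20],[45,15],[48,12],[49,0]]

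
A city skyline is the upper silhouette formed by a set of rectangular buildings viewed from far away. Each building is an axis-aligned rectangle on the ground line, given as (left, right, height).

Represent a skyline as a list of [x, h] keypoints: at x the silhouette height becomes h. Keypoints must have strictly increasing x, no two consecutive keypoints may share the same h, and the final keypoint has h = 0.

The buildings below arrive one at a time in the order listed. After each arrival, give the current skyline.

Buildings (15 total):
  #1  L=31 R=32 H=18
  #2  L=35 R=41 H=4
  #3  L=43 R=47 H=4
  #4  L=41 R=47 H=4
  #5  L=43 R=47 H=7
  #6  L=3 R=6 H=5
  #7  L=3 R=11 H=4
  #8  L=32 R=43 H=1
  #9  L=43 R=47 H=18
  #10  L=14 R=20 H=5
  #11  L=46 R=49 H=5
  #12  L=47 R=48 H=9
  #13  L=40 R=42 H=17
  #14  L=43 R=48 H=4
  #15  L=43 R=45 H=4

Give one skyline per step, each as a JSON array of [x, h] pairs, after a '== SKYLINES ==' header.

== SKYLINES ==
[[31,18],[32,0]]
[[31,18],[32,0],[35,4],[41,0]]
[[31,18],[32,0],[35,4],[41,0],[43,4],[47,0]]
[[31,18],[32,0],[35,4],[47,0]]
[[31,18],[32,0],[35,4],[43,7],[47,0]]
[[3,5],[6,0],[31,18],[32,0],[35,4],[43,7],[47,0]]
[[3,5],[6,4],[11,0],[31,18],[32,0],[35,4],[43,7],[47,0]]
[[3,5],[6,4],[11,0],[31,18],[32,1],[35,4],[43,7],[47,0]]
[[3,5],[6,4],[11,0],[31,18],[32,1],[35,4],[43,18],[47,0]]
[[3,5],[6,4],[11,0],[14,5],[20,0],[31,18],[32,1],[35,4],[43,18],[47,0]]
[[3,5],[6,4],[11,0],[14,5],[20,0],[31,18],[32,1],[35,4],[43,18],[47,5],[49,0]]
[[3,5],[6,4],[11,0],[14,5],[20,0],[31,18],[32,1],[35,4],[43,18],[47,9],[48,5],[49,0]]
[[3,5],[6,4],[11,0],[14,5],[20,0],[31,18],[32,1],[35,4],[40,17],[42,4],[43,18],[47,9],[48,5],[49,0]]
[[3,5],[6,4],[11,0],[14,5],[20,0],[31,18],[32,1],[35,4],[40,17],[42,4],[43,18],[47,9],[48,5],[49,0]]
[[3,5],[6,4],[11,0],[14,5],[20,0],[31,18],[32,1],[35,4],[40,17],[42,4],[43,18],[47,9],[48,5],[49,0]]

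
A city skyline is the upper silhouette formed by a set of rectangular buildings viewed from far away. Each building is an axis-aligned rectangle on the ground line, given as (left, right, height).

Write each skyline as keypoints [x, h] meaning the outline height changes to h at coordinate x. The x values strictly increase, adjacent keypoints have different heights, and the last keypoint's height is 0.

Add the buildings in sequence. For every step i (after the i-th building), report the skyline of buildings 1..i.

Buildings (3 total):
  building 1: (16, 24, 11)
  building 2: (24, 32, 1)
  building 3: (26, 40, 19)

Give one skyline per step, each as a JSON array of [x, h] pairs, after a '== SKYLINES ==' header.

== SKYLINES ==
[[16,11],[24,0]]
[[16,11],[24,1],[32,0]]
[[16,11],[24,1],[26,19],[40,0]]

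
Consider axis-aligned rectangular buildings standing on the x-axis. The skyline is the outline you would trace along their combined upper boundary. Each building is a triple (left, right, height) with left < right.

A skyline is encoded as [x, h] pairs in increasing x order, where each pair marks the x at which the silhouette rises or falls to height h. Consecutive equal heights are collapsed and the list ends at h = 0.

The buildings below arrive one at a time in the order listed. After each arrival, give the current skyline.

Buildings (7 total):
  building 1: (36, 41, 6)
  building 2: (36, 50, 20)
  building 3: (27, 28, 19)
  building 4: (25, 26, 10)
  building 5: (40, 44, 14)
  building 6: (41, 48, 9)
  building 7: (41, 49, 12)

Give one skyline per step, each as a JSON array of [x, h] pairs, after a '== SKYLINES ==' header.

== SKYLINES ==
[[36,6],[41,0]]
[[36,20],[50,0]]
[[27,19],[28,0],[36,20],[50,0]]
[[25,10],[26,0],[27,19],[28,0],[36,20],[50,0]]
[[25,10],[26,0],[27,19],[28,0],[36,20],[50,0]]
[[25,10],[26,0],[27,19],[28,0],[36,20],[50,0]]
[[25,10],[26,0],[27,19],[28,0],[36,20],[50,0]]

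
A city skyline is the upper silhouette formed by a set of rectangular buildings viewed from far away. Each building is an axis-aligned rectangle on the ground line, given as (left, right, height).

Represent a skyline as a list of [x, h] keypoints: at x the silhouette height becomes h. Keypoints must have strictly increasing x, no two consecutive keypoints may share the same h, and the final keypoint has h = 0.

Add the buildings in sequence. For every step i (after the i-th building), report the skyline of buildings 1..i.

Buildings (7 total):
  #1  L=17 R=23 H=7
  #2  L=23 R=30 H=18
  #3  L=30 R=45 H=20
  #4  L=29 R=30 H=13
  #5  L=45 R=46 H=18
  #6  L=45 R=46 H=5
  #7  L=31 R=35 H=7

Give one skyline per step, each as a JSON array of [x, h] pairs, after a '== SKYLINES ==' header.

== SKYLINES ==
[[17,7],[23,0]]
[[17,7],[23,18],[30,0]]
[[17,7],[23,18],[30,20],[45,0]]
[[17,7],[23,18],[30,20],[45,0]]
[[17,7],[23,18],[30,20],[45,18],[46,0]]
[[17,7],[23,18],[30,20],[45,18],[46,0]]
[[17,7],[23,18],[30,20],[45,18],[46,0]]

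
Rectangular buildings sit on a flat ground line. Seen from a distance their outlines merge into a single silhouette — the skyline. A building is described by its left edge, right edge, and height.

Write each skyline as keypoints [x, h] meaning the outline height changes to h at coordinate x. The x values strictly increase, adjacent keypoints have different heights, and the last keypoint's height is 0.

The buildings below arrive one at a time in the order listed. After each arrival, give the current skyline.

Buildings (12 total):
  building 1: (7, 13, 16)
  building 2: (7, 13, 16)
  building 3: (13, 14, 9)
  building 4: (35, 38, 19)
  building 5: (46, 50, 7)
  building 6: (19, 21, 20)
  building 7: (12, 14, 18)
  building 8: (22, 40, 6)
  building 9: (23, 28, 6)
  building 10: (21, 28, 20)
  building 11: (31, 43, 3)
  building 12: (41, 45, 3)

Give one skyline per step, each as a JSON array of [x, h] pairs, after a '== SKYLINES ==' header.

== SKYLINES ==
[[7,16],[13,0]]
[[7,16],[13,0]]
[[7,16],[13,9],[14,0]]
[[7,16],[13,9],[14,0],[35,19],[38,0]]
[[7,16],[13,9],[14,0],[35,19],[38,0],[46,7],[50,0]]
[[7,16],[13,9],[14,0],[19,20],[21,0],[35,19],[38,0],[46,7],[50,0]]
[[7,16],[12,18],[14,0],[19,20],[21,0],[35,19],[38,0],[46,7],[50,0]]
[[7,16],[12,18],[14,0],[19,20],[21,0],[22,6],[35,19],[38,6],[40,0],[46,7],[50,0]]
[[7,16],[12,18],[14,0],[19,20],[21,0],[22,6],[35,19],[38,6],[40,0],[46,7],[50,0]]
[[7,16],[12,18],[14,0],[19,20],[28,6],[35,19],[38,6],[40,0],[46,7],[50,0]]
[[7,16],[12,18],[14,0],[19,20],[28,6],[35,19],[38,6],[40,3],[43,0],[46,7],[50,0]]
[[7,16],[12,18],[14,0],[19,20],[28,6],[35,19],[38,6],[40,3],[45,0],[46,7],[50,0]]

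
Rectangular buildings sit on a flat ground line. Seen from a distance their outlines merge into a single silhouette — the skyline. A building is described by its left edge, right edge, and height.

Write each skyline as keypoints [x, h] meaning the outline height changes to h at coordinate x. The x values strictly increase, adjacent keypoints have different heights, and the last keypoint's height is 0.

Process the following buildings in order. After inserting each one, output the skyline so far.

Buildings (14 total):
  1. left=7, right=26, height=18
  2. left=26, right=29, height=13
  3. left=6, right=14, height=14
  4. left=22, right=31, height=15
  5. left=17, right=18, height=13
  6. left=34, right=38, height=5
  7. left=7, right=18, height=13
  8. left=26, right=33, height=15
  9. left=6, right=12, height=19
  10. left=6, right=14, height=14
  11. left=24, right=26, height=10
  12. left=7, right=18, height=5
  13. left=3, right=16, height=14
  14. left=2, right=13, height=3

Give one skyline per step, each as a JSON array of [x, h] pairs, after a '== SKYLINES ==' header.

== SKYLINES ==
[[7,18],[26,0]]
[[7,18],[26,13],[29,0]]
[[6,14],[7,18],[26,13],[29,0]]
[[6,14],[7,18],[26,15],[31,0]]
[[6,14],[7,18],[26,15],[31,0]]
[[6,14],[7,18],[26,15],[31,0],[34,5],[38,0]]
[[6,14],[7,18],[26,15],[31,0],[34,5],[38,0]]
[[6,14],[7,18],[26,15],[33,0],[34,5],[38,0]]
[[6,19],[12,18],[26,15],[33,0],[34,5],[38,0]]
[[6,19],[12,18],[26,15],[33,0],[34,5],[38,0]]
[[6,19],[12,18],[26,15],[33,0],[34,5],[38,0]]
[[6,19],[12,18],[26,15],[33,0],[34,5],[38,0]]
[[3,14],[6,19],[12,18],[26,15],[33,0],[34,5],[38,0]]
[[2,3],[3,14],[6,19],[12,18],[26,15],[33,0],[34,5],[38,0]]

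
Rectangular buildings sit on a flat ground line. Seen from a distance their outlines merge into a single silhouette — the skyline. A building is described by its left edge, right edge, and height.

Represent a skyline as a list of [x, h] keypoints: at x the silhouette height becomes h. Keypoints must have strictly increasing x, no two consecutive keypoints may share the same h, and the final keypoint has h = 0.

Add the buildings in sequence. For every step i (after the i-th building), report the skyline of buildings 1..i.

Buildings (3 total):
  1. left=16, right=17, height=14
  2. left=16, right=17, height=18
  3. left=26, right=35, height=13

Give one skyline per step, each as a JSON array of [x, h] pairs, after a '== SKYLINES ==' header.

== SKYLINES ==
[[16,14],[17,0]]
[[16,18],[17,0]]
[[16,18],[17,0],[26,13],[35,0]]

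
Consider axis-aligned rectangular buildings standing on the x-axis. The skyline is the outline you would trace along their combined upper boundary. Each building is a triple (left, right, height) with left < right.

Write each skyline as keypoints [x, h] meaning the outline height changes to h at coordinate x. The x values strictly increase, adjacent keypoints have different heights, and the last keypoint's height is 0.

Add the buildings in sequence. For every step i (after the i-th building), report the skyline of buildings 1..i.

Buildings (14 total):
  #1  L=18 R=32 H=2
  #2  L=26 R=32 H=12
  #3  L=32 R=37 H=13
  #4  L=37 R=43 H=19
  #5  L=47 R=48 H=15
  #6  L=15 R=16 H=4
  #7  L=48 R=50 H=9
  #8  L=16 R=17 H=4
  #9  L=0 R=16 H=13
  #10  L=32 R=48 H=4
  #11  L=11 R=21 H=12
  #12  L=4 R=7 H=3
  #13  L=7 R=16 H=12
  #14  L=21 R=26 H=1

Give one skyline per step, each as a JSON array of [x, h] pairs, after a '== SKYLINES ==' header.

== SKYLINES ==
[[18,2],[32,0]]
[[18,2],[26,12],[32,0]]
[[18,2],[26,12],[32,13],[37,0]]
[[18,2],[26,12],[32,13],[37,19],[43,0]]
[[18,2],[26,12],[32,13],[37,19],[43,0],[47,15],[48,0]]
[[15,4],[16,0],[18,2],[26,12],[32,13],[37,19],[43,0],[47,15],[48,0]]
[[15,4],[16,0],[18,2],[26,12],[32,13],[37,19],[43,0],[47,15],[48,9],[50,0]]
[[15,4],[17,0],[18,2],[26,12],[32,13],[37,19],[43,0],[47,15],[48,9],[50,0]]
[[0,13],[16,4],[17,0],[18,2],[26,12],[32,13],[37,19],[43,0],[47,15],[48,9],[50,0]]
[[0,13],[16,4],[17,0],[18,2],[26,12],[32,13],[37,19],[43,4],[47,15],[48,9],[50,0]]
[[0,13],[16,12],[21,2],[26,12],[32,13],[37,19],[43,4],[47,15],[48,9],[50,0]]
[[0,13],[16,12],[21,2],[26,12],[32,13],[37,19],[43,4],[47,15],[48,9],[50,0]]
[[0,13],[16,12],[21,2],[26,12],[32,13],[37,19],[43,4],[47,15],[48,9],[50,0]]
[[0,13],[16,12],[21,2],[26,12],[32,13],[37,19],[43,4],[47,15],[48,9],[50,0]]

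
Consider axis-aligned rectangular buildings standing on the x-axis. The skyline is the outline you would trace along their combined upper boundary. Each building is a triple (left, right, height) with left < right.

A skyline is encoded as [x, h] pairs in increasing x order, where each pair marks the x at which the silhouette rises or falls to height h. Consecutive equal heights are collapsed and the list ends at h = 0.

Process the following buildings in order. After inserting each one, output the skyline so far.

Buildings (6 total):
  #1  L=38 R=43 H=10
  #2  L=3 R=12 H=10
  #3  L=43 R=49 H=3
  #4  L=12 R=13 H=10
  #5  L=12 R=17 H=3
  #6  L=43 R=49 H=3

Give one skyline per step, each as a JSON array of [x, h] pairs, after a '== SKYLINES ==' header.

== SKYLINES ==
[[38,10],[43,0]]
[[3,10],[12,0],[38,10],[43,0]]
[[3,10],[12,0],[38,10],[43,3],[49,0]]
[[3,10],[13,0],[38,10],[43,3],[49,0]]
[[3,10],[13,3],[17,0],[38,10],[43,3],[49,0]]
[[3,10],[13,3],[17,0],[38,10],[43,3],[49,0]]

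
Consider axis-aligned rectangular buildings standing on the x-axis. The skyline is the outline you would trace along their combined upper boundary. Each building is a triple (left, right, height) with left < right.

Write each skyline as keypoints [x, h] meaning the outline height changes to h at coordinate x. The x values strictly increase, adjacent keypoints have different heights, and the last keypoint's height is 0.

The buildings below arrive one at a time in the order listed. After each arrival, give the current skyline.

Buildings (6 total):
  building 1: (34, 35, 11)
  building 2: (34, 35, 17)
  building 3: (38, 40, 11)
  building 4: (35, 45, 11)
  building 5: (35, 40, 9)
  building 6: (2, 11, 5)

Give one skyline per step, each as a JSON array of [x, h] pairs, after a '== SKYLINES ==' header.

== SKYLINES ==
[[34,11],[35,0]]
[[34,17],[35,0]]
[[34,17],[35,0],[38,11],[40,0]]
[[34,17],[35,11],[45,0]]
[[34,17],[35,11],[45,0]]
[[2,5],[11,0],[34,17],[35,11],[45,0]]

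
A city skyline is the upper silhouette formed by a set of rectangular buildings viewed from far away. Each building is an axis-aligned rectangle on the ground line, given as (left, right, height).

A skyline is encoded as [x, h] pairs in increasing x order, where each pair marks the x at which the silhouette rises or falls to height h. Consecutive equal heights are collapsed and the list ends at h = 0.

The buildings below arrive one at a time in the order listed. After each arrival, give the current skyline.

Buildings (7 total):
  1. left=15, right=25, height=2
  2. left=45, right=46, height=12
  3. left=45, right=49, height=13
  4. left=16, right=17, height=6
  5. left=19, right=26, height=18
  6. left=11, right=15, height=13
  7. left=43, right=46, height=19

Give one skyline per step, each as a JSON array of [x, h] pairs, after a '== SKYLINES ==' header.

== SKYLINES ==
[[15,2],[25,0]]
[[15,2],[25,0],[45,12],[46,0]]
[[15,2],[25,0],[45,13],[49,0]]
[[15,2],[16,6],[17,2],[25,0],[45,13],[49,0]]
[[15,2],[16,6],[17,2],[19,18],[26,0],[45,13],[49,0]]
[[11,13],[15,2],[16,6],[17,2],[19,18],[26,0],[45,13],[49,0]]
[[11,13],[15,2],[16,6],[17,2],[19,18],[26,0],[43,19],[46,13],[49,0]]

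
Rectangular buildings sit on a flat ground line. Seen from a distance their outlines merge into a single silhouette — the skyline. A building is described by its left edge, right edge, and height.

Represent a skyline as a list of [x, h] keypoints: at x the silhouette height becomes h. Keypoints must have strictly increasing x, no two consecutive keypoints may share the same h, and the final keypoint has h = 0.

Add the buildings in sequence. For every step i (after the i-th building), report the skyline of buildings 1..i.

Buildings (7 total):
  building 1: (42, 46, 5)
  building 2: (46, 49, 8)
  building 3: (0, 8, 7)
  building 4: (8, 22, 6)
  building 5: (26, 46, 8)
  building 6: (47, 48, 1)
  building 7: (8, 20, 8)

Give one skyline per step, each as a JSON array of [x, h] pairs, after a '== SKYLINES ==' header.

== SKYLINES ==
[[42,5],[46,0]]
[[42,5],[46,8],[49,0]]
[[0,7],[8,0],[42,5],[46,8],[49,0]]
[[0,7],[8,6],[22,0],[42,5],[46,8],[49,0]]
[[0,7],[8,6],[22,0],[26,8],[49,0]]
[[0,7],[8,6],[22,0],[26,8],[49,0]]
[[0,7],[8,8],[20,6],[22,0],[26,8],[49,0]]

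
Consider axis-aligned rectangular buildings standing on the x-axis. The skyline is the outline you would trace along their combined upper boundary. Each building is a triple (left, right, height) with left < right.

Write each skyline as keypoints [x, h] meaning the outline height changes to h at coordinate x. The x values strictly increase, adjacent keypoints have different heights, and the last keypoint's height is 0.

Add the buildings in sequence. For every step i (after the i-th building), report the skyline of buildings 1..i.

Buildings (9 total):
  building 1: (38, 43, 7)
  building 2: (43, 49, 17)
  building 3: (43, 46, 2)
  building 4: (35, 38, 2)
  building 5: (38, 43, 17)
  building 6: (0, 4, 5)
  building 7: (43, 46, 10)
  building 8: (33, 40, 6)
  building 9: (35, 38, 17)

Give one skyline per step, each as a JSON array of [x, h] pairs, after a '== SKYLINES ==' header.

== SKYLINES ==
[[38,7],[43,0]]
[[38,7],[43,17],[49,0]]
[[38,7],[43,17],[49,0]]
[[35,2],[38,7],[43,17],[49,0]]
[[35,2],[38,17],[49,0]]
[[0,5],[4,0],[35,2],[38,17],[49,0]]
[[0,5],[4,0],[35,2],[38,17],[49,0]]
[[0,5],[4,0],[33,6],[38,17],[49,0]]
[[0,5],[4,0],[33,6],[35,17],[49,0]]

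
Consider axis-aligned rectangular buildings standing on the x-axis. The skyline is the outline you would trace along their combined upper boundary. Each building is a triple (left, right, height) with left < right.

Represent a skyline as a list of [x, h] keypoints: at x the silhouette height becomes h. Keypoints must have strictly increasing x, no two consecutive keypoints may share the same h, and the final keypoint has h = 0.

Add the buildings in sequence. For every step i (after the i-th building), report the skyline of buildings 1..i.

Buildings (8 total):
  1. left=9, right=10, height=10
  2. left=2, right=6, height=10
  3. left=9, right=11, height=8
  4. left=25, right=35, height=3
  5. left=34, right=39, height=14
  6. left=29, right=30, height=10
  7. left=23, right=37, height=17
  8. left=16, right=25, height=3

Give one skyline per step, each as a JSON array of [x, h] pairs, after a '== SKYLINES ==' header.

== SKYLINES ==
[[9,10],[10,0]]
[[2,10],[6,0],[9,10],[10,0]]
[[2,10],[6,0],[9,10],[10,8],[11,0]]
[[2,10],[6,0],[9,10],[10,8],[11,0],[25,3],[35,0]]
[[2,10],[6,0],[9,10],[10,8],[11,0],[25,3],[34,14],[39,0]]
[[2,10],[6,0],[9,10],[10,8],[11,0],[25,3],[29,10],[30,3],[34,14],[39,0]]
[[2,10],[6,0],[9,10],[10,8],[11,0],[23,17],[37,14],[39,0]]
[[2,10],[6,0],[9,10],[10,8],[11,0],[16,3],[23,17],[37,14],[39,0]]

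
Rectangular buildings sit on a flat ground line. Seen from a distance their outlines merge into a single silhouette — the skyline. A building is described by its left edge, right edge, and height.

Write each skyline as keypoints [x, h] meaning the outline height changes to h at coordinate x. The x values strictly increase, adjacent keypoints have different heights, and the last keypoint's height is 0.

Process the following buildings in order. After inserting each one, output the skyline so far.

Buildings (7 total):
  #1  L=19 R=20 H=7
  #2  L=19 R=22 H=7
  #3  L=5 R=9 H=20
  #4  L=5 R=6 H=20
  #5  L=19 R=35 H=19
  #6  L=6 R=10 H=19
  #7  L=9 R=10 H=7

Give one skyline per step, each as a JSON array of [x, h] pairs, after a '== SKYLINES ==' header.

== SKYLINES ==
[[19,7],[20,0]]
[[19,7],[22,0]]
[[5,20],[9,0],[19,7],[22,0]]
[[5,20],[9,0],[19,7],[22,0]]
[[5,20],[9,0],[19,19],[35,0]]
[[5,20],[9,19],[10,0],[19,19],[35,0]]
[[5,20],[9,19],[10,0],[19,19],[35,0]]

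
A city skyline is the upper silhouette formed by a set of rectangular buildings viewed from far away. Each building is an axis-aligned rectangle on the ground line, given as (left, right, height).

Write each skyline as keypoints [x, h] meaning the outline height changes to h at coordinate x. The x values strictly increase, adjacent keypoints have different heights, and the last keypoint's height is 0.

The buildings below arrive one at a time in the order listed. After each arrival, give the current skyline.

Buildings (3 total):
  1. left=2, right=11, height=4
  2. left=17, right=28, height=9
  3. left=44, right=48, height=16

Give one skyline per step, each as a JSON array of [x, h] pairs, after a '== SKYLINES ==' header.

== SKYLINES ==
[[2,4],[11,0]]
[[2,4],[11,0],[17,9],[28,0]]
[[2,4],[11,0],[17,9],[28,0],[44,16],[48,0]]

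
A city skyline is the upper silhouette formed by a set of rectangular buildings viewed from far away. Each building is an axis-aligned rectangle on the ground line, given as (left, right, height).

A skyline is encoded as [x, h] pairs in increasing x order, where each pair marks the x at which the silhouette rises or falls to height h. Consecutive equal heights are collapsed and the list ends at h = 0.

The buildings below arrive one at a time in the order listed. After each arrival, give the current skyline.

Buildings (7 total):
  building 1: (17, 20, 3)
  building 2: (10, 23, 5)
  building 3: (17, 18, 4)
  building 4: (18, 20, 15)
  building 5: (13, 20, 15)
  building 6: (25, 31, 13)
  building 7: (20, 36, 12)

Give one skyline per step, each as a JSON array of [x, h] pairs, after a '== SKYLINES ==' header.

== SKYLINES ==
[[17,3],[20,0]]
[[10,5],[23,0]]
[[10,5],[23,0]]
[[10,5],[18,15],[20,5],[23,0]]
[[10,5],[13,15],[20,5],[23,0]]
[[10,5],[13,15],[20,5],[23,0],[25,13],[31,0]]
[[10,5],[13,15],[20,12],[25,13],[31,12],[36,0]]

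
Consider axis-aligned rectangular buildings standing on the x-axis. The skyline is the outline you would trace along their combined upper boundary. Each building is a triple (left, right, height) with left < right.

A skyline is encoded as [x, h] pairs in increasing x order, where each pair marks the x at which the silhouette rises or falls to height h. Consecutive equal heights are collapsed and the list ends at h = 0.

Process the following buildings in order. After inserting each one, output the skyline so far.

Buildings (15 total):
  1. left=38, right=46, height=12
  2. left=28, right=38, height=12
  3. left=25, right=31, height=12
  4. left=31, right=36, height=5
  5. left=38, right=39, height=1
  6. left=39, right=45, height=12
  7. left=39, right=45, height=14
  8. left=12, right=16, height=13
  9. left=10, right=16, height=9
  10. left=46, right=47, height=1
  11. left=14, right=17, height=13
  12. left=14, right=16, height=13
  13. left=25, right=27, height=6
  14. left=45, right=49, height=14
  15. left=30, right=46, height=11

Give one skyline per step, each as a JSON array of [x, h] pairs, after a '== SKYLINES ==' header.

== SKYLINES ==
[[38,12],[46,0]]
[[28,12],[46,0]]
[[25,12],[46,0]]
[[25,12],[46,0]]
[[25,12],[46,0]]
[[25,12],[46,0]]
[[25,12],[39,14],[45,12],[46,0]]
[[12,13],[16,0],[25,12],[39,14],[45,12],[46,0]]
[[10,9],[12,13],[16,0],[25,12],[39,14],[45,12],[46,0]]
[[10,9],[12,13],[16,0],[25,12],[39,14],[45,12],[46,1],[47,0]]
[[10,9],[12,13],[17,0],[25,12],[39,14],[45,12],[46,1],[47,0]]
[[10,9],[12,13],[17,0],[25,12],[39,14],[45,12],[46,1],[47,0]]
[[10,9],[12,13],[17,0],[25,12],[39,14],[45,12],[46,1],[47,0]]
[[10,9],[12,13],[17,0],[25,12],[39,14],[49,0]]
[[10,9],[12,13],[17,0],[25,12],[39,14],[49,0]]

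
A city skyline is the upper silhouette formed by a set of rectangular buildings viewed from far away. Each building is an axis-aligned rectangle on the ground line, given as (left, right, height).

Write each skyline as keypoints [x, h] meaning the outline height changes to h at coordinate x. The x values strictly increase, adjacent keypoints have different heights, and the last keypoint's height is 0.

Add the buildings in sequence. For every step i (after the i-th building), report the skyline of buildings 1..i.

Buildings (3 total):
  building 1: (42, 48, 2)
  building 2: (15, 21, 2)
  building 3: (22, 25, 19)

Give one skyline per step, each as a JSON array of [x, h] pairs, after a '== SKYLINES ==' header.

== SKYLINES ==
[[42,2],[48,0]]
[[15,2],[21,0],[42,2],[48,0]]
[[15,2],[21,0],[22,19],[25,0],[42,2],[48,0]]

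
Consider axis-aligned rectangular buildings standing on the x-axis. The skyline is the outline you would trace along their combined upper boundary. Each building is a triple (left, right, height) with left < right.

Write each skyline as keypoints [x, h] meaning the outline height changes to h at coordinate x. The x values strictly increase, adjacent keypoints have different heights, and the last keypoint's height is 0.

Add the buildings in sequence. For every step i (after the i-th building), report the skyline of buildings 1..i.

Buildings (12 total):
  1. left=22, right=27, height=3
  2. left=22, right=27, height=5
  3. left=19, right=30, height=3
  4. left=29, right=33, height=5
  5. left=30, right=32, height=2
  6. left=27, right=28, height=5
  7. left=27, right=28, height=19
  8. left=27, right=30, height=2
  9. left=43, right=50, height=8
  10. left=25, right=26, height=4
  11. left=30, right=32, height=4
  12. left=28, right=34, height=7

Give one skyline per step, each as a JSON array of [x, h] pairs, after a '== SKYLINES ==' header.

== SKYLINES ==
[[22,3],[27,0]]
[[22,5],[27,0]]
[[19,3],[22,5],[27,3],[30,0]]
[[19,3],[22,5],[27,3],[29,5],[33,0]]
[[19,3],[22,5],[27,3],[29,5],[33,0]]
[[19,3],[22,5],[28,3],[29,5],[33,0]]
[[19,3],[22,5],[27,19],[28,3],[29,5],[33,0]]
[[19,3],[22,5],[27,19],[28,3],[29,5],[33,0]]
[[19,3],[22,5],[27,19],[28,3],[29,5],[33,0],[43,8],[50,0]]
[[19,3],[22,5],[27,19],[28,3],[29,5],[33,0],[43,8],[50,0]]
[[19,3],[22,5],[27,19],[28,3],[29,5],[33,0],[43,8],[50,0]]
[[19,3],[22,5],[27,19],[28,7],[34,0],[43,8],[50,0]]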